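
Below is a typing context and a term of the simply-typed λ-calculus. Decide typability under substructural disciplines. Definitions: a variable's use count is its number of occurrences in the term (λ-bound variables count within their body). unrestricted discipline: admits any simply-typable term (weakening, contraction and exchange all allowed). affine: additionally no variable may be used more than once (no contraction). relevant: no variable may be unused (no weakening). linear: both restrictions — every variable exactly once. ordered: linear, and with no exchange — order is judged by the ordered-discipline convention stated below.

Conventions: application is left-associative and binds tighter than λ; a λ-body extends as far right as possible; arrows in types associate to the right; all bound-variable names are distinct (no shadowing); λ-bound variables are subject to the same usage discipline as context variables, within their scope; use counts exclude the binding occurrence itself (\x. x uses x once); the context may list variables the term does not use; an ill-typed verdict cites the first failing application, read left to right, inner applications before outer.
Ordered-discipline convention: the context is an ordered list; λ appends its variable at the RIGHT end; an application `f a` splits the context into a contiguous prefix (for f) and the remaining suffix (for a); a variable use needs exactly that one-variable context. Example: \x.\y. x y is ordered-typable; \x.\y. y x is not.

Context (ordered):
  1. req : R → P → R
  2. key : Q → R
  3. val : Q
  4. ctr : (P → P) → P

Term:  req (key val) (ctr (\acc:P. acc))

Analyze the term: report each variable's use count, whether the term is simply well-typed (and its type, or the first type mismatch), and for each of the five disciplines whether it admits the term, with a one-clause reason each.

counts: req: 1; key: 1; val: 1; ctr: 1; acc (bound): 1
left-to-right use order: req, key, val, ctr, acc
typing: ✓ — R
ordered: ✓, single-use (req, key, val, ctr, acc), ordered derivation ok
linear: ✓, single use per variable (req, key, val, ctr, acc)
affine: ✓, none of req, key, val, ctr, acc used more than once
relevant: ✓, req, key, val, ctr, acc: all used, weakening unneeded
unrestricted: ✓, well-typed at R; no restrictions here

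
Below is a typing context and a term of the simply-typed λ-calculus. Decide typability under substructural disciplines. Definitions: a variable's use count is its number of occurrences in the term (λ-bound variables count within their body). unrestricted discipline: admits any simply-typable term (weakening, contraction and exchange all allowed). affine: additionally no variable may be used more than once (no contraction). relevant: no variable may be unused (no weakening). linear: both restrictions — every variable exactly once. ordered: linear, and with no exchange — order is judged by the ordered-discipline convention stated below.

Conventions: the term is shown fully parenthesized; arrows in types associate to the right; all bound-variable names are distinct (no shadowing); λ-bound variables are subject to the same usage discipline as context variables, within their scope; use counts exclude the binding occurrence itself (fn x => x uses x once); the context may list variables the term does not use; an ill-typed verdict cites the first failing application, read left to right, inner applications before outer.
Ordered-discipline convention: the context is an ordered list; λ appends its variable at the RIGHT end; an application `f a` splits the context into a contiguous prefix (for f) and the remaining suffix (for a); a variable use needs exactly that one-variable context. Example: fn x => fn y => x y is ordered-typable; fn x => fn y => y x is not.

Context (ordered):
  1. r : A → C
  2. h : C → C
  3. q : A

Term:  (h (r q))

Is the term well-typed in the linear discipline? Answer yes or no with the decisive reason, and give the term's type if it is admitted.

yes — each of r, h, q used exactly once; term : C
variable uses: r ×1; h ×1; q ×1
left-to-right use order: h, r, q
typing: the term checks, with type C
across the five disciplines: ordered ✗ | linear ✓ | affine ✓ | relevant ✓ | unrestricted ✓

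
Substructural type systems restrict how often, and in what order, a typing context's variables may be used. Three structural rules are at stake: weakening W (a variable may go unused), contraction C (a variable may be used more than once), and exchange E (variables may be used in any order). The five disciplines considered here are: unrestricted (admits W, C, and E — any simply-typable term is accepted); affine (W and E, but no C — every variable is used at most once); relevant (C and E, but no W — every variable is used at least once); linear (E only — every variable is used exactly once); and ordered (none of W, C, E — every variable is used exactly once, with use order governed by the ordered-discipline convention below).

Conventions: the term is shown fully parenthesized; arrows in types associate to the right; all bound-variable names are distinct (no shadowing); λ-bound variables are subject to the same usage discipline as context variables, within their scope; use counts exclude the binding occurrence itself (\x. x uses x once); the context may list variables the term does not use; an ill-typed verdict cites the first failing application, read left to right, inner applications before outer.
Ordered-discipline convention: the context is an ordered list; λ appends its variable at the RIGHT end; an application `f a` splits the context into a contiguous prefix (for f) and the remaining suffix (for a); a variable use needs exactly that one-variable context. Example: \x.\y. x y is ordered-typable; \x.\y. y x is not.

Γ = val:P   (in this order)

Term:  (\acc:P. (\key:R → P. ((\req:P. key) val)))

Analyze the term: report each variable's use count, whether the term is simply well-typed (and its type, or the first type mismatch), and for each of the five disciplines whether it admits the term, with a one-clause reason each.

usage: val: 1, acc [bound]: 0, key [bound]: 1, req [bound]: 0
use order (left to right): key, val
typing: the term checks, with type P → (R → P) → R → P
ordered: ✗, needs weakening: acc, req unused
linear: ✗, needs weakening: acc, req unused
affine: ✓, no duplicate uses among val, acc, key, req
relevant: ✗, needs weakening: acc, req unused
unrestricted: ✓, well-typed at P → (R → P) → R → P; no restrictions here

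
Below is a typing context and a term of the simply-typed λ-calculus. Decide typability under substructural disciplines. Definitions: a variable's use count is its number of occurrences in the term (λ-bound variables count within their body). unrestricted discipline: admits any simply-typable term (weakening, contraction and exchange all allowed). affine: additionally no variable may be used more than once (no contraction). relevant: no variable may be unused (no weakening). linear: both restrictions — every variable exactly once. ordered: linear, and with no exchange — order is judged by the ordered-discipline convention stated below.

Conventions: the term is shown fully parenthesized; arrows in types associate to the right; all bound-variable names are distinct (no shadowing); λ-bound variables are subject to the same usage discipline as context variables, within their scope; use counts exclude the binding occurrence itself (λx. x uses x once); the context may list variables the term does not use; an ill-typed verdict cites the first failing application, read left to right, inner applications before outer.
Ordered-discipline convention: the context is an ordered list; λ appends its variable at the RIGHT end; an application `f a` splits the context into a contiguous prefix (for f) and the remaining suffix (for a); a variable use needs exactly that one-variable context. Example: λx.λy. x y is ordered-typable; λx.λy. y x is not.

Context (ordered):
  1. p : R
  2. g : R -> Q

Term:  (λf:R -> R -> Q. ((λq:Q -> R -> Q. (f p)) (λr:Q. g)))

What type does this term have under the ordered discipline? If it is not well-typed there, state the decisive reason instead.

not well-typed under ordered — q, r never used (weakening)
usage: p: 1×; g: 1×; f (λ-bound): 1×; q (λ-bound): 0×; r (λ-bound): 0×
left-to-right use order: f, p, g
typing: well-typed — term : (R -> R -> Q) -> R -> Q
across the five disciplines: ordered ✗; linear ✗; affine ✓; relevant ✗; unrestricted ✓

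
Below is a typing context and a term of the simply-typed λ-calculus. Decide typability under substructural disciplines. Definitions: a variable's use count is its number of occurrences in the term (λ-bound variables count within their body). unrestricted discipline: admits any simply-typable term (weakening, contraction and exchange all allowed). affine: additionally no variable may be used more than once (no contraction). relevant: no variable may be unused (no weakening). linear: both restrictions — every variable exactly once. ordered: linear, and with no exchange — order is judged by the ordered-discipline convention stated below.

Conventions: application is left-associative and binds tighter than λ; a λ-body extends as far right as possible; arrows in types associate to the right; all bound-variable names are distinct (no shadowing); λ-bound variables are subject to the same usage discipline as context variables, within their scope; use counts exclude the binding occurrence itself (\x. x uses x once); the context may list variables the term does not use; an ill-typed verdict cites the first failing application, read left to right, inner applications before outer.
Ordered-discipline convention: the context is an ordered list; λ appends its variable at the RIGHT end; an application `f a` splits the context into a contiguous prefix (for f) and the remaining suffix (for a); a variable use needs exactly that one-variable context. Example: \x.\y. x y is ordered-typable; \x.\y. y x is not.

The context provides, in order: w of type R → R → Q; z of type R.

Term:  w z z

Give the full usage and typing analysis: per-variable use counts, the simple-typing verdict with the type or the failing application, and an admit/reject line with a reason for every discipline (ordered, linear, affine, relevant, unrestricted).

variable uses: w: 1, z: 2
uses in reading order: w, z, z
typing: ✓ — Q
ordered: ✗ — repeated use of z ×2
linear: ✗ — repeated use of z ×2
affine: ✗ — repeated use of z ×2
relevant: ✓ — at least one use each (w, z)
unrestricted: ✓ — typability at Q is all that's needed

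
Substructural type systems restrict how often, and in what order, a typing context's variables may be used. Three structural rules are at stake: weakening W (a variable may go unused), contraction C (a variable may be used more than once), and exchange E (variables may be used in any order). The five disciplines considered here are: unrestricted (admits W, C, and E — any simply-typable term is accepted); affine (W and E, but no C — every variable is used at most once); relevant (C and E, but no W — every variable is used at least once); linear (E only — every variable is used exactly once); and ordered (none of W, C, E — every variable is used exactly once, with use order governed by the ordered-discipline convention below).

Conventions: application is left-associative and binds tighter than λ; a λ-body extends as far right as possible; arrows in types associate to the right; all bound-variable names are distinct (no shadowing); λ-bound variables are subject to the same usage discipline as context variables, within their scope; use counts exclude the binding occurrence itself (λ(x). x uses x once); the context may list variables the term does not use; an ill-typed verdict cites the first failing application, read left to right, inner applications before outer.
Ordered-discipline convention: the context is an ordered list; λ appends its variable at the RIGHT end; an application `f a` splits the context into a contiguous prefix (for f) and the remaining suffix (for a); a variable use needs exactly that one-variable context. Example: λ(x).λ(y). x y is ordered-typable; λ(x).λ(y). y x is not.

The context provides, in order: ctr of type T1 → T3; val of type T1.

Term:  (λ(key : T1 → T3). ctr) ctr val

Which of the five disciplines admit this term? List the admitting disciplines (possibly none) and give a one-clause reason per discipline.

admitted by: unrestricted
usage: ctr ×2; val ×1; key [bound] ×0
use order (left to right): ctr, ctr, val
typing: well-typed at T3
ordered: ✗, repeated use of ctr ×2; key never used (weakening)
linear: ✗, repeated use of ctr ×2; key never used (weakening)
affine: ✗, repeated use of ctr ×2
relevant: ✗, key never used (weakening)
unrestricted: ✓, typability at T3 is all that's needed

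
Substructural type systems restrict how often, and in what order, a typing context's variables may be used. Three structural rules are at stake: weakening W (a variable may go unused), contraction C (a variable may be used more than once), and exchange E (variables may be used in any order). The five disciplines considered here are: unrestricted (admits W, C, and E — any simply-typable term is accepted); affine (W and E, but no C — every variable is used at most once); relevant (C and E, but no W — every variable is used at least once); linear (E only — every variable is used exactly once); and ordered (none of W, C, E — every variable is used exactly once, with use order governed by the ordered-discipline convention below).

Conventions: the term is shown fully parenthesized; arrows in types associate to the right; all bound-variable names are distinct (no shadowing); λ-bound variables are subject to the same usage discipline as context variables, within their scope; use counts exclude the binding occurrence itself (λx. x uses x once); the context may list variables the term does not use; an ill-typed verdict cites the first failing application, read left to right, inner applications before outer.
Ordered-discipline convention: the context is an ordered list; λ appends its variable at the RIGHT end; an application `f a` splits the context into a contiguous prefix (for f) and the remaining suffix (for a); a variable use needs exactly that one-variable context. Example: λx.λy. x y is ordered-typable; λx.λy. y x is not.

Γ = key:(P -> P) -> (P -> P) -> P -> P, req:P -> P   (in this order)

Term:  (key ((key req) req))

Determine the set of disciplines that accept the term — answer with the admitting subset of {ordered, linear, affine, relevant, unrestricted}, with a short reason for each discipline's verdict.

admitted in: relevant, unrestricted
use counts: key: 2×, req: 2×
use order (left to right): key, key, req, req
typing: well-typed — term : (P -> P) -> P -> P
ordered ✗ (uses contraction: key ×2, req ×2)
linear ✗ (uses contraction: key ×2, req ×2)
affine ✗ (uses contraction: key ×2, req ×2)
relevant ✓ (every one of key, req appears)
unrestricted ✓ (well-typed at (P -> P) -> P -> P; no restrictions here)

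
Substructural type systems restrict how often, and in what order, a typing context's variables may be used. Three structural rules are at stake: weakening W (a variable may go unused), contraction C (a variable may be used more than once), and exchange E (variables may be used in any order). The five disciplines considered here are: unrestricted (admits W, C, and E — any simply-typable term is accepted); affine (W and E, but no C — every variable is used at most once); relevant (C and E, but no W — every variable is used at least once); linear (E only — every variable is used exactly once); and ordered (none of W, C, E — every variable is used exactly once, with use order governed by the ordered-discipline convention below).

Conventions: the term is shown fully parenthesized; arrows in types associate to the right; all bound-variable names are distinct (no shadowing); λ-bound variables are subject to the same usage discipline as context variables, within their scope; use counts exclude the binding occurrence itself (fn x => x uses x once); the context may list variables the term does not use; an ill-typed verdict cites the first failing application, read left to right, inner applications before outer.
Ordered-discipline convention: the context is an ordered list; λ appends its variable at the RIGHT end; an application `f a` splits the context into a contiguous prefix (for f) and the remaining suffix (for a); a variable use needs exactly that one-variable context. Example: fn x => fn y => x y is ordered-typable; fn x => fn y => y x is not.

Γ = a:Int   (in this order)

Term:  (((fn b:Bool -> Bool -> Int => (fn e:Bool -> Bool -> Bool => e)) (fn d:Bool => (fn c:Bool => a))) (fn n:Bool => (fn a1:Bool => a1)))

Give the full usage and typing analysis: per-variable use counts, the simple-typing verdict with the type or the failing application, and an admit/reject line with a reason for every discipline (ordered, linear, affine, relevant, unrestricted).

use counts: a ×1; b (λ-bound) ×0; e (λ-bound) ×1; d (λ-bound) ×0; c (λ-bound) ×0; n (λ-bound) ×0; a1 (λ-bound) ×1
order of uses: e, a, a1
typing: well-typed at Bool -> Bool -> Bool
ordered ✗ (unused: b, d, c, n — weakening required)
linear ✗ (unused: b, d, c, n — weakening required)
affine ✓ (at most one use each (a, b, e, d, c, n, a1))
relevant ✗ (unused: b, d, c, n — weakening required)
unrestricted ✓ (well-typed at Bool -> Bool -> Bool; no restrictions here)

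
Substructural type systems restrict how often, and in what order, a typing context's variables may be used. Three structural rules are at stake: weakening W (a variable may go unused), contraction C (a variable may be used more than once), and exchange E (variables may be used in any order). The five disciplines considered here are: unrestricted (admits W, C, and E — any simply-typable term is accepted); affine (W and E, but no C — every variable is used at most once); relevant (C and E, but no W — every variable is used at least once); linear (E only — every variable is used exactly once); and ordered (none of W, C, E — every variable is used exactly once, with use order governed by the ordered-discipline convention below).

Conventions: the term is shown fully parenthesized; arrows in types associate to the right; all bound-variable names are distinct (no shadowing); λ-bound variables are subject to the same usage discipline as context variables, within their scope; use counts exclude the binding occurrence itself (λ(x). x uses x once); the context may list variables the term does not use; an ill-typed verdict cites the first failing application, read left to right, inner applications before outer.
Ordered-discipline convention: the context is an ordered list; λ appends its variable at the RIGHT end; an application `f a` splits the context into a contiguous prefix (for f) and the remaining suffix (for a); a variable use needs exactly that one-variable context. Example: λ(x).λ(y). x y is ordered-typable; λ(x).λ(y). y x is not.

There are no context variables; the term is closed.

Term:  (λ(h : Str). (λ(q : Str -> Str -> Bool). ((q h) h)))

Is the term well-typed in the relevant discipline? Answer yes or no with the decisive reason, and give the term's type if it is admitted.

yes — every one of h, q appears; term : Str -> (Str -> Str -> Bool) -> Bool
counts: h [bound]=2; q [bound]=1
use order (left to right): q, h, h
typing: ✓ — Str -> (Str -> Str -> Bool) -> Bool
all disciplines: ordered ✗ | linear ✗ | affine ✗ | relevant ✓ | unrestricted ✓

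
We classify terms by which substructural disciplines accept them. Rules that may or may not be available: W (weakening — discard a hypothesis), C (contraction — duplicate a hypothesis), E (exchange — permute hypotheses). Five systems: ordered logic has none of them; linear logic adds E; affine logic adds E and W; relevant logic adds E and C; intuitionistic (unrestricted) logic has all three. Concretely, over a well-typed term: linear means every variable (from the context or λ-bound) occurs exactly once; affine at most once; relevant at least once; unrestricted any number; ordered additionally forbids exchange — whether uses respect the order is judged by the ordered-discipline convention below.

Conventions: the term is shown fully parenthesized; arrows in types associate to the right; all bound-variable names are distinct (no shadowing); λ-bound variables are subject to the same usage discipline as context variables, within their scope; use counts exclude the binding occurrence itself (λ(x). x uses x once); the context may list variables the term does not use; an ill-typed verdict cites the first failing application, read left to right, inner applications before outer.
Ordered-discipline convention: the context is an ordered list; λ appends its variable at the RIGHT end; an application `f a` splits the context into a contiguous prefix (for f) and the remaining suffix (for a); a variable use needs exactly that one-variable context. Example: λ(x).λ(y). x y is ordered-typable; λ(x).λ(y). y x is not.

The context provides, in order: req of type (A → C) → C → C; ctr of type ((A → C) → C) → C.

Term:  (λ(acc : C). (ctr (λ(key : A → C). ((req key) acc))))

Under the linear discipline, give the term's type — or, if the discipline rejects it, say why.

term : C → C
use counts: req: 1×, ctr: 1×, acc [bound]: 1×, key [bound]: 1×
left-to-right use order: ctr, req, key, acc
typing: well-typed — term : C → C
summary: ordered ✗, linear ✓, affine ✓, relevant ✓, unrestricted ✓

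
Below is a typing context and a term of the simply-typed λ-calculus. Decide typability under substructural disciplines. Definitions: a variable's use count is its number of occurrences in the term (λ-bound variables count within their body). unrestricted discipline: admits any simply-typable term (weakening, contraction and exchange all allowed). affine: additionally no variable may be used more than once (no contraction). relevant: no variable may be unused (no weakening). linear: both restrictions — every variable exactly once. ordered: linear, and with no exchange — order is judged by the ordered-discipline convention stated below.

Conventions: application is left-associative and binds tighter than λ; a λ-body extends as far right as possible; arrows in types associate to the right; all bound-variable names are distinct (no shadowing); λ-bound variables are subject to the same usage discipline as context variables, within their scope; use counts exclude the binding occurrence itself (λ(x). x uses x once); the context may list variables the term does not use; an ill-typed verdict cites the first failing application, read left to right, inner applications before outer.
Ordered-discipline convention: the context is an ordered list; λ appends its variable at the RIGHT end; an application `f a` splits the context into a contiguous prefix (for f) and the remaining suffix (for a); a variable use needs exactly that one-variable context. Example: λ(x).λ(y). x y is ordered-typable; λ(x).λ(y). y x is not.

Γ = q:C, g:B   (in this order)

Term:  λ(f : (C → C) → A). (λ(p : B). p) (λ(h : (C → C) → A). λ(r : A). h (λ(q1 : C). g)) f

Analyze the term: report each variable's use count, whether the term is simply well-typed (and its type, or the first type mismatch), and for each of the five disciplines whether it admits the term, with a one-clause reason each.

usage: q: 0; g: 1; f (bound): 1; p (bound): 1; h (bound): 1; r (bound): 0; q1 (bound): 0
uses in reading order: p, h, g, f
typing: ill-typed: an argument C → B mismatches the expected C → C
ordered ✗ (the type mismatch rejects it)
linear ✗ (not simply typable)
affine ✗ (fails simple typing)
relevant ✗ (a type mismatch blocks all five)
unrestricted ✗ (the type mismatch rejects it)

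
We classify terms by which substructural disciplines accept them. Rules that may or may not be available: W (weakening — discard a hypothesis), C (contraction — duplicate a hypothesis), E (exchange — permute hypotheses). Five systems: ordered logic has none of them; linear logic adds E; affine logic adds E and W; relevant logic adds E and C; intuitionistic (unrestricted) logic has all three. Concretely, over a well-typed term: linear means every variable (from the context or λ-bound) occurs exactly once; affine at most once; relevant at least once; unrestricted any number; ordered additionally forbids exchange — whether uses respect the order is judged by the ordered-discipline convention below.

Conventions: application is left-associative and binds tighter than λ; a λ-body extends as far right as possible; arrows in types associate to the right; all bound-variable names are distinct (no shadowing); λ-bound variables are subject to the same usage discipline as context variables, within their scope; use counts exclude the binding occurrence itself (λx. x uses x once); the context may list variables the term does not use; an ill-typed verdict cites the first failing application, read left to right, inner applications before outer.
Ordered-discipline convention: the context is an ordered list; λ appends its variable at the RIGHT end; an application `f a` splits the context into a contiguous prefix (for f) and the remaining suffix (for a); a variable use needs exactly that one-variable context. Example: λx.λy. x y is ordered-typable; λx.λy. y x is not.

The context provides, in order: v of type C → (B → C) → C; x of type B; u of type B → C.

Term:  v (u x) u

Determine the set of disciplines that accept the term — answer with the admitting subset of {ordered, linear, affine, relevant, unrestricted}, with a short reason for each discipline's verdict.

admitted in: relevant, unrestricted
variable uses: v: 1×, x: 1×, u: 2×
left-to-right use order: v, u, x, u
typing: ✓ — C
ordered: ✗, u ×2 used more than once (contraction)
linear: ✗, u ×2 used more than once (contraction)
affine: ✗, u ×2 used more than once (contraction)
relevant: ✓, every one of v, x, u appears
unrestricted: ✓, simply typable at C; W, C, E all held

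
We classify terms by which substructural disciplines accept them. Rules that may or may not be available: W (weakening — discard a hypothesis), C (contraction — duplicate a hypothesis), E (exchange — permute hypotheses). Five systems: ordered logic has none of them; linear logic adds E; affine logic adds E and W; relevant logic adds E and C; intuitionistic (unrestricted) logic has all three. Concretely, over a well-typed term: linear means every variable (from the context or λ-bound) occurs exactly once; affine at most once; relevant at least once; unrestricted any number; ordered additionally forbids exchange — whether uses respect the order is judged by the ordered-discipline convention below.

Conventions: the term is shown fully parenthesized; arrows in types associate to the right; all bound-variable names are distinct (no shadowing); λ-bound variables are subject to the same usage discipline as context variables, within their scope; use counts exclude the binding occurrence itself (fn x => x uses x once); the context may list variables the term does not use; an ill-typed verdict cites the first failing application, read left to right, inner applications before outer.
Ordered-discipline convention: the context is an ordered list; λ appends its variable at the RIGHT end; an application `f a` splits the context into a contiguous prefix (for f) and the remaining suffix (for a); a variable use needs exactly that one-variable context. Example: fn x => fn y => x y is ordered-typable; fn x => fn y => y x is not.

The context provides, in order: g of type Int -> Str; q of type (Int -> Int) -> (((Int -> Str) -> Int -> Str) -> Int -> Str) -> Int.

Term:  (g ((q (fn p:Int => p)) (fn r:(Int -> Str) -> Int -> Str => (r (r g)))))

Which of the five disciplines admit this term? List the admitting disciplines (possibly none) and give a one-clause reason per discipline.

admitted by: relevant, unrestricted
variable uses: g ×2, q ×1, p (λ-bound) ×1, r (λ-bound) ×2
uses in reading order: g, q, p, r, r, g
typing: well-typed at Str
ordered ✗ (needs contraction — g ×2, r ×2)
linear ✗ (needs contraction — g ×2, r ×2)
affine ✗ (needs contraction — g ×2, r ×2)
relevant ✓ (at least one use each (g, q, p, r))
unrestricted ✓ (simply typable at Str; W, C, E all held)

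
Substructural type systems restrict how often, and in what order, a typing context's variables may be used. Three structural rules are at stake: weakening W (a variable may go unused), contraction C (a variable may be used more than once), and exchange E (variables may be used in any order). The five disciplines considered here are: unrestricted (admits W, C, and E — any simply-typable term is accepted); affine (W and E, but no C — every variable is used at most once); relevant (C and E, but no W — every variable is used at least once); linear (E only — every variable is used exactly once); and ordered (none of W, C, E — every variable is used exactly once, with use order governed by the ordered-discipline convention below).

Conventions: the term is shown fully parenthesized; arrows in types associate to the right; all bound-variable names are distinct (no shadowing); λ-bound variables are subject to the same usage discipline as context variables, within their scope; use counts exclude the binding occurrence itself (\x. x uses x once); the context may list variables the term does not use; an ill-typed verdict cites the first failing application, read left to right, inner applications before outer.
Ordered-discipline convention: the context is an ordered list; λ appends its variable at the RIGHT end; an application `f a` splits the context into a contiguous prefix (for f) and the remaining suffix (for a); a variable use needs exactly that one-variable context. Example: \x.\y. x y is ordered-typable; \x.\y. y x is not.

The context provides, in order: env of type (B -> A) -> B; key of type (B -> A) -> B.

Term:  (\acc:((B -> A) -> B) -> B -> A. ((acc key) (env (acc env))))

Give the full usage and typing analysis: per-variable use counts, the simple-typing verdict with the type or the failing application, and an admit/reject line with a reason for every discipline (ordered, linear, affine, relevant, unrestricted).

variable uses: env ×2; key ×1; acc (λ-bound) ×2
order of uses: acc, key, env, acc, env
typing: well-typed at (((B -> A) -> B) -> B -> A) -> A
ordered: ✗, env ×2, acc ×2 used more than once (contraction)
linear: ✗, env ×2, acc ×2 used more than once (contraction)
affine: ✗, env ×2, acc ×2 used more than once (contraction)
relevant: ✓, at least one use each (env, key, acc)
unrestricted: ✓, simply typable at (((B -> A) -> B) -> B -> A) -> A; W, C, E all held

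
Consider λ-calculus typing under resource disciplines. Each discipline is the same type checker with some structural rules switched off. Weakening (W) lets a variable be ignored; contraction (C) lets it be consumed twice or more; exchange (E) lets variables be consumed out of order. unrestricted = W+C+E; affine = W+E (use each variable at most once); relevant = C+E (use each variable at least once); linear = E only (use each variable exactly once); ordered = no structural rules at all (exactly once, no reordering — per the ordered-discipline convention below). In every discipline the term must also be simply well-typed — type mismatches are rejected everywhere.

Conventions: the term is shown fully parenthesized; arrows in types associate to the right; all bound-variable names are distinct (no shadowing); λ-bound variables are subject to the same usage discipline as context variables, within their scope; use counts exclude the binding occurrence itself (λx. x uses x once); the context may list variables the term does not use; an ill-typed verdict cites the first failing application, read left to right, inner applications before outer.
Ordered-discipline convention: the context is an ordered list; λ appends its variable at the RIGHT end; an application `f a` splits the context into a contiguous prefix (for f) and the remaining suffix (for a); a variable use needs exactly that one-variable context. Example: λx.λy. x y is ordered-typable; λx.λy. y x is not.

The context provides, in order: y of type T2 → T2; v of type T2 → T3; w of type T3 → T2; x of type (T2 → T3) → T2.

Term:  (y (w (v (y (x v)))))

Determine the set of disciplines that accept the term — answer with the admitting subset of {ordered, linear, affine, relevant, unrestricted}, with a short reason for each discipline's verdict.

admitting disciplines: relevant, unrestricted
use counts: y: 2×; v: 2×; w: 1×; x: 1×
order of uses: y, w, v, y, x, v
typing: ✓ — T2
ordered: ✗, repeated use of y ×2, v ×2
linear: ✗, repeated use of y ×2, v ×2
affine: ✗, repeated use of y ×2, v ×2
relevant: ✓, every one of y, v, w, x appears
unrestricted: ✓, well-typed at T2; no restrictions here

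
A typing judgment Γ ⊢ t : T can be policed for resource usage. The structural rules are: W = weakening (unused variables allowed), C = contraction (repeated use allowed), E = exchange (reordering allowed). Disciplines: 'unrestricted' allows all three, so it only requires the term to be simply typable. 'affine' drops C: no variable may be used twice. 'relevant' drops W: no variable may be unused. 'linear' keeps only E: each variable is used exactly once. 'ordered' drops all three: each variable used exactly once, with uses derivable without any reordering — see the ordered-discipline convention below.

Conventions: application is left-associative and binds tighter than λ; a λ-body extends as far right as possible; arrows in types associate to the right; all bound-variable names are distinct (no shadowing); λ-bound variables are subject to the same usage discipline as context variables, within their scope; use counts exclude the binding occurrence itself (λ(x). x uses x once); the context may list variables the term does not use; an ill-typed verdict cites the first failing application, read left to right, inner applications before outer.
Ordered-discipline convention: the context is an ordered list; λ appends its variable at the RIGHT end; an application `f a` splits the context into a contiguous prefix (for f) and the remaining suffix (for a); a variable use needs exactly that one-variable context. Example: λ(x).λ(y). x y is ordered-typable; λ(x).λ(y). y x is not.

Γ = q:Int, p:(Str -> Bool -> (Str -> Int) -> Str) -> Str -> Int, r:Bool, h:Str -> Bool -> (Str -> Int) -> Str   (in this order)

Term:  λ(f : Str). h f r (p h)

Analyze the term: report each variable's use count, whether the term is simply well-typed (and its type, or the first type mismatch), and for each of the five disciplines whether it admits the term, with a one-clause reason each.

usage: q: 0×, p: 1×, r: 1×, h: 2×, f [bound]: 1×
use order (left to right): h, f, r, p, h
typing: well-typed — term : Str -> Str
ordered ✗ (uses contraction: h ×2; q never used (weakening))
linear ✗ (uses contraction: h ×2; q never used (weakening))
affine ✗ (uses contraction: h ×2)
relevant ✗ (q never used (weakening))
unrestricted ✓ (well-typed at Str -> Str; no restrictions here)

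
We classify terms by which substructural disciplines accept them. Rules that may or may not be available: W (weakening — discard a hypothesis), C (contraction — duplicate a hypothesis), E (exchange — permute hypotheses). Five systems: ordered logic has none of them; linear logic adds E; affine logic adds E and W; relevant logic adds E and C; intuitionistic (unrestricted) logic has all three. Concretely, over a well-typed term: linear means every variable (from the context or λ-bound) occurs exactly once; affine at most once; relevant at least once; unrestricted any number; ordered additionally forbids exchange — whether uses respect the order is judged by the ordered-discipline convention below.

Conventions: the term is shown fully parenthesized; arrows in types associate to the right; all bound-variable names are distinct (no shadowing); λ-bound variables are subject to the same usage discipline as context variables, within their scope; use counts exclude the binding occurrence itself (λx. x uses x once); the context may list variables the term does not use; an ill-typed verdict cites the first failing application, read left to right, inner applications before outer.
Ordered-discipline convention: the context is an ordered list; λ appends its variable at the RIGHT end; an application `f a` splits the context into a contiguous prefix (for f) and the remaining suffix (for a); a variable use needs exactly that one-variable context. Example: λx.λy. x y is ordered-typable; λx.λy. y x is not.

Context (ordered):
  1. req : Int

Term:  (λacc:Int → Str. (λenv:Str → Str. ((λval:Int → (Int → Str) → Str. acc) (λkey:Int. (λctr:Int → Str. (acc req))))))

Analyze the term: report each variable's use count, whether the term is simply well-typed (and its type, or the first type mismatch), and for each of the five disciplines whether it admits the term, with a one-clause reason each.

usage: req: 1; acc [bound]: 2; env [bound]: 0; val [bound]: 0; key [bound]: 0; ctr [bound]: 0
left-to-right use order: acc, acc, req
typing: ✓ — (Int → Str) → (Str → Str) → Int → Str
ordered ✗ (uses contraction: acc ×2; needs weakening: env, val, key, ctr unused)
linear ✗ (uses contraction: acc ×2; needs weakening: env, val, key, ctr unused)
affine ✗ (uses contraction: acc ×2)
relevant ✗ (needs weakening: env, val, key, ctr unused)
unrestricted ✓ (typability at (Int → Str) → (Str → Str) → Int → Str is all that's needed)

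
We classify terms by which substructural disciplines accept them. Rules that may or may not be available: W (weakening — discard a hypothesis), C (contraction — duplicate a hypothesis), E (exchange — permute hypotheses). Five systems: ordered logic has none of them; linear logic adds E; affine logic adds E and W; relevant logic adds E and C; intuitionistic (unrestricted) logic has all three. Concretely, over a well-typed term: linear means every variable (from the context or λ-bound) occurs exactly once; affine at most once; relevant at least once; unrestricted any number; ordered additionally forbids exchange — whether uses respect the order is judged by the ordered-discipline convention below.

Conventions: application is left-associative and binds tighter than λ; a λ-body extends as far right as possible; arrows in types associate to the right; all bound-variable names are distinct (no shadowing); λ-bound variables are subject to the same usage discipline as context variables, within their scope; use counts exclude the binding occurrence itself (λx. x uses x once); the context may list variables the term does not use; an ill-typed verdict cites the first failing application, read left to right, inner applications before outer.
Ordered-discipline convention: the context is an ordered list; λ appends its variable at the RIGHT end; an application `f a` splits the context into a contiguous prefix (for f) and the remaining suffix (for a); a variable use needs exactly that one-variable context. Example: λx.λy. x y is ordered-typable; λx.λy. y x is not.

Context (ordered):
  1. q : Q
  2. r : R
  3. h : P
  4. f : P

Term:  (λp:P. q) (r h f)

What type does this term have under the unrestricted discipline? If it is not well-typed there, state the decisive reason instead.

not well-typed under unrestricted — not simply typable
usage: q ×1; r ×1; h ×1; f ×1; p (λ-bound) ×0
use order (left to right): q, r, h, f
typing: ill-typed: non-function type R applied to an argument
all disciplines: ordered ✗, linear ✗, affine ✗, relevant ✗, unrestricted ✗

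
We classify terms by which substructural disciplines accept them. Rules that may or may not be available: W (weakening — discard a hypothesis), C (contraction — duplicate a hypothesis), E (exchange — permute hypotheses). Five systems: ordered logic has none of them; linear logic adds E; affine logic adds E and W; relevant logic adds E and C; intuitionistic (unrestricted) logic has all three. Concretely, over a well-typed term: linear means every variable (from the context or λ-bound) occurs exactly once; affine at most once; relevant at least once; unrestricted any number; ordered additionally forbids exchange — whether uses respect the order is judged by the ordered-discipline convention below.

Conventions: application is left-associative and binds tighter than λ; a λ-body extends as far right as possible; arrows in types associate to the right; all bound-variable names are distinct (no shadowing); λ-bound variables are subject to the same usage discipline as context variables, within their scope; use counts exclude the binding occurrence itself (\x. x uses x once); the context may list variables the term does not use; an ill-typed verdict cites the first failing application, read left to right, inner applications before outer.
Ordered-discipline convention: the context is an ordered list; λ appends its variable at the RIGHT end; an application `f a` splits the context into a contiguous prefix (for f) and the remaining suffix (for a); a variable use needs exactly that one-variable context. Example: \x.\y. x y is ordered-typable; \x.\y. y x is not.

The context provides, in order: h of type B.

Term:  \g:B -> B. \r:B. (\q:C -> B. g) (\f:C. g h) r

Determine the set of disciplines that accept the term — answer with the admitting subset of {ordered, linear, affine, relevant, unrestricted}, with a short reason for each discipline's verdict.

accepted by: unrestricted
use counts: h ×1, g (λ-bound) ×2, r (λ-bound) ×1, q (λ-bound) ×0, f (λ-bound) ×0
left-to-right use order: g, g, h, r
typing: well-typed at (B -> B) -> B -> B
ordered ✗ (g ×2 used more than once (contraction); q, f left unused)
linear ✗ (g ×2 used more than once (contraction); q, f left unused)
affine ✗ (g ×2 used more than once (contraction))
relevant ✗ (q, f left unused)
unrestricted ✓ (typability at (B -> B) -> B -> B is all that's needed)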